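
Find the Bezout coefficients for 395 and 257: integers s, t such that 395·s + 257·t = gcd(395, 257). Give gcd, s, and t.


Euclidean algorithm on (395, 257) — divide until remainder is 0:
  395 = 1 · 257 + 138
  257 = 1 · 138 + 119
  138 = 1 · 119 + 19
  119 = 6 · 19 + 5
  19 = 3 · 5 + 4
  5 = 1 · 4 + 1
  4 = 4 · 1 + 0
gcd(395, 257) = 1.
Track Bezout coefficients alongside the remainders: start with r₀ = 395 = a·1 + b·0 (s = 1, t = 0) and r₁ = 257 = a·0 + b·1 (s = 0, t = 1); each new remainder r_{k+1} = r_{k-1} − q_k·r_k inherits s_{k+1} = s_{k-1} − q_k·s_k, t_{k+1} = t_{k-1} − q_k·t_k, so r_k = a·s_k + b·t_k at every step:
  q = 1: r = 138, s = 1 − 1·0 = 1, t = 0 − 1·1 = -1  (check: 395·1 + 257·(-1) = 138)
  q = 1: r = 119, s = 0 − 1·1 = -1, t = 1 − 1·(-1) = 2  (check: 395·(-1) + 257·2 = 119)
  q = 1: r = 19, s = 1 − 1·(-1) = 2, t = -1 − 1·2 = -3  (check: 395·2 + 257·(-3) = 19)
  q = 6: r = 5, s = -1 − 6·2 = -13, t = 2 − 6·(-3) = 20  (check: 395·(-13) + 257·20 = 5)
  q = 3: r = 4, s = 2 − 3·(-13) = 41, t = -3 − 3·20 = -63  (check: 395·41 + 257·(-63) = 4)
  q = 1: r = 1, s = -13 − 1·41 = -54, t = 20 − 1·(-63) = 83  (check: 395·(-54) + 257·83 = 1)
The row with r = 1 (the gcd) gives the Bezout coefficients s = -54, t = 83.
Result: 395 · (-54) + 257 · (83) = 1.

gcd(395, 257) = 1; s = -54, t = 83 (check: 395·(-54) + 257·83 = 1).


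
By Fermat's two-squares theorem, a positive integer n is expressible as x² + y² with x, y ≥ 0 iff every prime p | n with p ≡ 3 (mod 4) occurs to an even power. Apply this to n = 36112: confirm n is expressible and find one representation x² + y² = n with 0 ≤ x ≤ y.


Step 1: Factor n = 36112 = 2^4 · 37 · 61.
Step 2: Check the mod-4 condition on each prime factor: 2 = 2 (special); 37 ≡ 1 (mod 4), exponent 1; 61 ≡ 1 (mod 4), exponent 1.
All primes ≡ 3 (mod 4) appear to even exponent (or don't appear), so by the two-squares theorem n IS expressible as a sum of two squares.
Step 3: Build a representation. Group n = k² · m with k = 4 and m = 37 · 61 = 2257 (a product of primes ≡ 1 (mod 4)); a representation of m scales to one of n via (k·x)² + (k·y)² = k²(x² + y²). Each prime p ≡ 1 (mod 4) is itself a sum of two squares; find a² by testing p − a² for a perfect square:
  37: 37 − 1² = 36 = 6² ⇒ 37 = 1² + 6².
  61: 61 − 1² = 60, 61 − 2² = 57, 61 − 3² = 52, 61 − 4² = 45, 61 − 5² = 36 = 6² ⇒ 61 = 5² + 6².
  Combine using the Brahmagupta–Fibonacci identity (a² + b²)(c² + d²) = (ac − bd)² + (ad + bc)² = (ac + bd)² + (ad − bc)²:
  37 · 61 = 2257: from (1² + 6²)(5² + 6²), take (1·5 − 6·6, 1·6 + 6·5) = (5 − 36, 6 + 30) = (-31, 36); dropping signs (only squares matter) gives (31, 36); check 31² + 36² = 961 + 1296 = 2257 ✓.
  Scale by k = 4: (4·31, 4·36) = (124, 144).
Step 4: Order so x ≤ y and verify: 124² + 144² = 15376 + 20736 = 36112 = n. ✓

n = 36112 = 124² + 144² (one valid representation with x ≤ y).


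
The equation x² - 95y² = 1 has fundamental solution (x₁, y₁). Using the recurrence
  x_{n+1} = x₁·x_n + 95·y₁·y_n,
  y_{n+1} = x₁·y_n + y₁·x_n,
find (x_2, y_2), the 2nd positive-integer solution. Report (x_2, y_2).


Step 1: Find the fundamental solution (x₁, y₁) of x² - 95y² = 1.
  Expand √95 as a continued fraction. a₀ = ⌊√95⌋ = 9; iterate m_{k+1} = d_k·a_k − m_k, d_{k+1} = (95 − m_{k+1}²)/d_k, a_{k+1} = ⌊(a₀ + m_{k+1})/d_{k+1}⌋ (starting m₀ = 0, d₀ = 1), with convergents p_k = a_k·p_{k-1} + p_{k-2}, q_k = a_k·q_{k-1} + q_{k-2} (p₋₁ = 1, q₋₁ = 0):
  k = 0: a₀ = 9; p₀/q₀ = 9/1; p₀² − 95·q₀² = 81 − 95 = -14.
  k = 1: m = 9, d = 14, a = ⌊(9 + 9)/14⌋ = 1; p/q = (1·9 + 1)/(1·1 + 0) = 10/1; p² − 95·q² = 100 − 95 = 5.
  k = 2: m = 5, d = 5, a = ⌊(9 + 5)/5⌋ = 2; p/q = (2·10 + 9)/(2·1 + 1) = 29/3; p² − 95·q² = 841 − 855 = -14.
  k = 3: m = 5, d = 14, a = ⌊(9 + 5)/14⌋ = 1; p/q = (1·29 + 10)/(1·3 + 1) = 39/4; p² − 95·q² = 1521 − 1520 = 1.
  The first convergent with p² − 95·q² = 1 gives the fundamental solution (x₁, y₁) = (39, 4).
Step 2: Apply the recurrence (x_{n+1}, y_{n+1}) = (x₁x_n + 95y₁y_n, x₁y_n + y₁x_n) repeatedly.
  From (x_1, y_1) = (39, 4): x_2 = 39·39 + 95·4·4 = 3041; y_2 = 39·4 + 4·39 = 312.
Step 3: Verify x_2² - 95·y_2² = 9247681 - 9247680 = 1 (should be 1). ✓

(x_1, y_1) = (39, 4); (x_2, y_2) = (3041, 312).


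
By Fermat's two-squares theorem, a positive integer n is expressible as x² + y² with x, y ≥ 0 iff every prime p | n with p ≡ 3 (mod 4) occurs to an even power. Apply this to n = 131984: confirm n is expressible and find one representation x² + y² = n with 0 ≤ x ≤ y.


Step 1: Factor n = 131984 = 2^4 · 73 · 113.
Step 2: Check the mod-4 condition on each prime factor: 2 = 2 (special); 73 ≡ 1 (mod 4), exponent 1; 113 ≡ 1 (mod 4), exponent 1.
All primes ≡ 3 (mod 4) appear to even exponent (or don't appear), so by the two-squares theorem n IS expressible as a sum of two squares.
Step 3: Build a representation. Group n = k² · m with k = 4 and m = 73 · 113 = 8249 (a product of primes ≡ 1 (mod 4)); a representation of m scales to one of n via (k·x)² + (k·y)² = k²(x² + y²). Each prime p ≡ 1 (mod 4) is itself a sum of two squares; find a² by testing p − a² for a perfect square:
  73: 73 − 1² = 72, 73 − 2² = 69, 73 − 3² = 64 = 8² ⇒ 73 = 3² + 8².
  113: 113 − 1² = 112, 113 − 2² = 109, 113 − 3² = 104, 113 − 4² = 97, 113 − 5² = 88, 113 − 6² = 77, 113 − 7² = 64 = 8² ⇒ 113 = 7² + 8².
  Combine using the Brahmagupta–Fibonacci identity (a² + b²)(c² + d²) = (ac − bd)² + (ad + bc)² = (ac + bd)² + (ad − bc)²:
  73 · 113 = 8249: from (3² + 8²)(7² + 8²), take (3·7 − 8·8, 3·8 + 8·7) = (21 − 64, 24 + 56) = (-43, 80); dropping signs (only squares matter) gives (43, 80); check 43² + 80² = 1849 + 6400 = 8249 ✓.
  Scale by k = 4: (4·43, 4·80) = (172, 320).
Step 4: Order so x ≤ y and verify: 172² + 320² = 29584 + 102400 = 131984 = n. ✓

n = 131984 = 172² + 320² (one valid representation with x ≤ y).


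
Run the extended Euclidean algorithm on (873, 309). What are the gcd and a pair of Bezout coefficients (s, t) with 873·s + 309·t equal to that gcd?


Euclidean algorithm on (873, 309) — divide until remainder is 0:
  873 = 2 · 309 + 255
  309 = 1 · 255 + 54
  255 = 4 · 54 + 39
  54 = 1 · 39 + 15
  39 = 2 · 15 + 9
  15 = 1 · 9 + 6
  9 = 1 · 6 + 3
  6 = 2 · 3 + 0
gcd(873, 309) = 3.
Track Bezout coefficients alongside the remainders: start with r₀ = 873 = a·1 + b·0 (s = 1, t = 0) and r₁ = 309 = a·0 + b·1 (s = 0, t = 1); each new remainder r_{k+1} = r_{k-1} − q_k·r_k inherits s_{k+1} = s_{k-1} − q_k·s_k, t_{k+1} = t_{k-1} − q_k·t_k, so r_k = a·s_k + b·t_k at every step:
  q = 2: r = 255, s = 1 − 2·0 = 1, t = 0 − 2·1 = -2  (check: 873·1 + 309·(-2) = 255)
  q = 1: r = 54, s = 0 − 1·1 = -1, t = 1 − 1·(-2) = 3  (check: 873·(-1) + 309·3 = 54)
  q = 4: r = 39, s = 1 − 4·(-1) = 5, t = -2 − 4·3 = -14  (check: 873·5 + 309·(-14) = 39)
  q = 1: r = 15, s = -1 − 1·5 = -6, t = 3 − 1·(-14) = 17  (check: 873·(-6) + 309·17 = 15)
  q = 2: r = 9, s = 5 − 2·(-6) = 17, t = -14 − 2·17 = -48  (check: 873·17 + 309·(-48) = 9)
  q = 1: r = 6, s = -6 − 1·17 = -23, t = 17 − 1·(-48) = 65  (check: 873·(-23) + 309·65 = 6)
  q = 1: r = 3, s = 17 − 1·(-23) = 40, t = -48 − 1·65 = -113  (check: 873·40 + 309·(-113) = 3)
The row with r = 3 (the gcd) gives the Bezout coefficients s = 40, t = -113.
Result: 873 · (40) + 309 · (-113) = 3.

gcd(873, 309) = 3; s = 40, t = -113 (check: 873·40 + 309·(-113) = 3).


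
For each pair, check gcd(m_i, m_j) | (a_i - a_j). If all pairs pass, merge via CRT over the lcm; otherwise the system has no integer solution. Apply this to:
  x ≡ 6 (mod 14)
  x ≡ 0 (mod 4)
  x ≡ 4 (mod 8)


Moduli 14, 4, 8 are not pairwise coprime, so CRT works modulo lcm(m_i) when all pairwise compatibility conditions hold.
Pairwise compatibility: gcd(m_i, m_j) must divide a_i - a_j for every pair.
Merge one congruence at a time:
  Start: x ≡ 6 (mod 14).
  Combine with x ≡ 0 (mod 4): gcd(14, 4) = 2; 0 - 6 = -6, which IS divisible by 2, so compatible.
    Write x = 6 + 14·t and substitute into x ≡ 0 (mod 4): 14·t ≡ 0 − 6 = -6 (mod 4).
    Divide the congruence (and modulus) by g = 2: 7·t ≡ -3 (mod 2).
    Reduce coefficients mod 2: 1·t ≡ 1 (mod 2).
    So t ≡ 1 (mod 2).
    Then x = 6 + 14·1 = 20, valid modulo lcm(14, 4) = 28: x ≡ 20 (mod 28).
  Combine with x ≡ 4 (mod 8): gcd(28, 8) = 4; 4 - 20 = -16, which IS divisible by 4, so compatible.
    Write x = 20 + 28·t and substitute into x ≡ 4 (mod 8): 28·t ≡ 4 − 20 = -16 (mod 8).
    Divide the congruence (and modulus) by g = 4: 7·t ≡ -4 (mod 2).
    Reduce coefficients mod 2: 1·t ≡ 0 (mod 2).
    So t ≡ 0 (mod 2).
    Then x = 20 + 28·0 = 20, valid modulo lcm(28, 8) = 56: x ≡ 20 (mod 56).
Verify: 20 mod 14 = 6, 20 mod 4 = 0, 20 mod 8 = 4.

x ≡ 20 (mod 56).


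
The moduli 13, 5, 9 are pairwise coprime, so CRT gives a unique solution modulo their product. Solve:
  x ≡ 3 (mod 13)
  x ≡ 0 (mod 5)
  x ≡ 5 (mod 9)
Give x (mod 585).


Moduli 13, 5, 9 are pairwise coprime; by CRT there is a unique solution modulo M = 13 · 5 · 9 = 585.
Solve pairwise, accumulating the modulus:
  Start with x ≡ 3 (mod 13).
  Combine with x ≡ 0 (mod 5): since gcd(13, 5) = 1, we get a unique residue mod 65.
    Write x = 3 + 13·t and substitute into x ≡ 0 (mod 5): 13·t ≡ 0 − 3 = -3 (mod 5).
    Reduce coefficients mod 5: 3·t ≡ 2 (mod 5).
    The inverse of 3 mod 5 is 2 (since 3·2 = 6 = 1·5 + 1), so t ≡ 2·2 = 4 ≡ 4 (mod 5).
    Then x = 3 + 13·4 = 55, valid modulo lcm(13, 5) = 65: x ≡ 55 (mod 65).
  Combine with x ≡ 5 (mod 9): since gcd(65, 9) = 1, we get a unique residue mod 585.
    Write x = 55 + 65·t and substitute into x ≡ 5 (mod 9): 65·t ≡ 5 − 55 = -50 (mod 9).
    Reduce coefficients mod 9: 2·t ≡ 4 (mod 9).
    The inverse of 2 mod 9 is 5 (since 2·5 = 10 = 1·9 + 1), so t ≡ 5·4 = 20 ≡ 2 (mod 9).
    Then x = 55 + 65·2 = 185, valid modulo lcm(65, 9) = 585: x ≡ 185 (mod 585).
Verify: 185 mod 13 = 3 ✓, 185 mod 5 = 0 ✓, 185 mod 9 = 5 ✓.

x ≡ 185 (mod 585).


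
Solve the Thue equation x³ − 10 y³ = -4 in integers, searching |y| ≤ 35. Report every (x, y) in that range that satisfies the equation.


The equation is x³ - 10y³ = -4. For fixed y, x³ = 10·y³ − 4, so a solution requires the RHS to be a perfect cube.
Strategy: iterate y from -35 to 35, compute RHS = 10·y³ − 4, and check whether it is a (positive or negative) perfect cube.
Check small values of y:
  y = 0: RHS = -4 is not a perfect cube.
  y = 1: RHS = 6 is not a perfect cube.
  y = -1: RHS = -14 is not a perfect cube.
  y = 2: RHS = 76 is not a perfect cube.
  y = -2: RHS = -84 is not a perfect cube.
  y = 3: RHS = 266 is not a perfect cube.
  y = -3: RHS = -274 is not a perfect cube.
Continuing the search up to |y| = 35 finds no solutions either.
No (x, y) in the scanned range satisfies the equation.

No integer solutions with |y| ≤ 35.


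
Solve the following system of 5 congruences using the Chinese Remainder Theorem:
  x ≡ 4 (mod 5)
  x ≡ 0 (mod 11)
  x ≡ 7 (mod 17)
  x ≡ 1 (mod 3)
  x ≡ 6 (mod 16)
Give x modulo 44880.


Product of moduli M = 5 · 11 · 17 · 3 · 16 = 44880.
Merge one congruence at a time:
  Start: x ≡ 4 (mod 5).
  Combine with x ≡ 0 (mod 11); new modulus lcm = 55.
    Write x = 4 + 5·t and substitute into x ≡ 0 (mod 11): 5·t ≡ 0 − 4 = -4 (mod 11).
    Reduce coefficients mod 11: 5·t ≡ 7 (mod 11).
    The inverse of 5 mod 11 is 9 (since 5·9 = 45 = 4·11 + 1), so t ≡ 9·7 = 63 ≡ 8 (mod 11).
    Then x = 4 + 5·8 = 44, valid modulo lcm(5, 11) = 55: x ≡ 44 (mod 55).
  Combine with x ≡ 7 (mod 17); new modulus lcm = 935.
    Write x = 44 + 55·t and substitute into x ≡ 7 (mod 17): 55·t ≡ 7 − 44 = -37 (mod 17).
    Reduce coefficients mod 17: 4·t ≡ 14 (mod 17).
    The inverse of 4 mod 17 is 13 (since 4·13 = 52 = 3·17 + 1), so t ≡ 13·14 = 182 ≡ 12 (mod 17).
    Then x = 44 + 55·12 = 704, valid modulo lcm(55, 17) = 935: x ≡ 704 (mod 935).
  Combine with x ≡ 1 (mod 3); new modulus lcm = 2805.
    Write x = 704 + 935·t and substitute into x ≡ 1 (mod 3): 935·t ≡ 1 − 704 = -703 (mod 3).
    Reduce coefficients mod 3: 2·t ≡ 2 (mod 3).
    The inverse of 2 mod 3 is 2 (since 2·2 = 4 = 1·3 + 1), so t ≡ 2·2 = 4 ≡ 1 (mod 3).
    Then x = 704 + 935·1 = 1639, valid modulo lcm(935, 3) = 2805: x ≡ 1639 (mod 2805).
  Combine with x ≡ 6 (mod 16); new modulus lcm = 44880.
    Write x = 1639 + 2805·t and substitute into x ≡ 6 (mod 16): 2805·t ≡ 6 − 1639 = -1633 (mod 16).
    Reduce coefficients mod 16: 5·t ≡ 15 (mod 16).
    The inverse of 5 mod 16 is 13 (since 5·13 = 65 = 4·16 + 1), so t ≡ 13·15 = 195 ≡ 3 (mod 16).
    Then x = 1639 + 2805·3 = 10054, valid modulo lcm(2805, 16) = 44880: x ≡ 10054 (mod 44880).
Verify against each original: 10054 mod 5 = 4, 10054 mod 11 = 0, 10054 mod 17 = 7, 10054 mod 3 = 1, 10054 mod 16 = 6.

x ≡ 10054 (mod 44880).


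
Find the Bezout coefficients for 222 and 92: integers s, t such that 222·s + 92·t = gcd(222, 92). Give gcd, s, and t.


Euclidean algorithm on (222, 92) — divide until remainder is 0:
  222 = 2 · 92 + 38
  92 = 2 · 38 + 16
  38 = 2 · 16 + 6
  16 = 2 · 6 + 4
  6 = 1 · 4 + 2
  4 = 2 · 2 + 0
gcd(222, 92) = 2.
Track Bezout coefficients alongside the remainders: start with r₀ = 222 = a·1 + b·0 (s = 1, t = 0) and r₁ = 92 = a·0 + b·1 (s = 0, t = 1); each new remainder r_{k+1} = r_{k-1} − q_k·r_k inherits s_{k+1} = s_{k-1} − q_k·s_k, t_{k+1} = t_{k-1} − q_k·t_k, so r_k = a·s_k + b·t_k at every step:
  q = 2: r = 38, s = 1 − 2·0 = 1, t = 0 − 2·1 = -2  (check: 222·1 + 92·(-2) = 38)
  q = 2: r = 16, s = 0 − 2·1 = -2, t = 1 − 2·(-2) = 5  (check: 222·(-2) + 92·5 = 16)
  q = 2: r = 6, s = 1 − 2·(-2) = 5, t = -2 − 2·5 = -12  (check: 222·5 + 92·(-12) = 6)
  q = 2: r = 4, s = -2 − 2·5 = -12, t = 5 − 2·(-12) = 29  (check: 222·(-12) + 92·29 = 4)
  q = 1: r = 2, s = 5 − 1·(-12) = 17, t = -12 − 1·29 = -41  (check: 222·17 + 92·(-41) = 2)
The row with r = 2 (the gcd) gives the Bezout coefficients s = 17, t = -41.
Result: 222 · (17) + 92 · (-41) = 2.

gcd(222, 92) = 2; s = 17, t = -41 (check: 222·17 + 92·(-41) = 2).


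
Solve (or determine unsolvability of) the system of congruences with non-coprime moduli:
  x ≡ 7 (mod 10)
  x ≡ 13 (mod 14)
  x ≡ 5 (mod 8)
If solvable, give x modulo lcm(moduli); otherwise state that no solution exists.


Moduli 10, 14, 8 are not pairwise coprime, so CRT works modulo lcm(m_i) when all pairwise compatibility conditions hold.
Pairwise compatibility: gcd(m_i, m_j) must divide a_i - a_j for every pair.
Merge one congruence at a time:
  Start: x ≡ 7 (mod 10).
  Combine with x ≡ 13 (mod 14): gcd(10, 14) = 2; 13 - 7 = 6, which IS divisible by 2, so compatible.
    Write x = 7 + 10·t and substitute into x ≡ 13 (mod 14): 10·t ≡ 13 − 7 = 6 (mod 14).
    Divide the congruence (and modulus) by g = 2: 5·t ≡ 3 (mod 7).
    The inverse of 5 mod 7 is 3 (since 5·3 = 15 = 2·7 + 1), so t ≡ 3·3 = 9 ≡ 2 (mod 7).
    Then x = 7 + 10·2 = 27, valid modulo lcm(10, 14) = 70: x ≡ 27 (mod 70).
  Combine with x ≡ 5 (mod 8): gcd(70, 8) = 2; 5 - 27 = -22, which IS divisible by 2, so compatible.
    Write x = 27 + 70·t and substitute into x ≡ 5 (mod 8): 70·t ≡ 5 − 27 = -22 (mod 8).
    Divide the congruence (and modulus) by g = 2: 35·t ≡ -11 (mod 4).
    Reduce coefficients mod 4: 3·t ≡ 1 (mod 4).
    The inverse of 3 mod 4 is 3 (since 3·3 = 9 = 2·4 + 1), so t ≡ 3·1 = 3 ≡ 3 (mod 4).
    Then x = 27 + 70·3 = 237, valid modulo lcm(70, 8) = 280: x ≡ 237 (mod 280).
Verify: 237 mod 10 = 7, 237 mod 14 = 13, 237 mod 8 = 5.

x ≡ 237 (mod 280).


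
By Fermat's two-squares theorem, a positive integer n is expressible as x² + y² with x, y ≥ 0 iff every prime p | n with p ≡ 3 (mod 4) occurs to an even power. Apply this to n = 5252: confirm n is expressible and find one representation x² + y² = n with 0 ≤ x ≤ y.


Step 1: Factor n = 5252 = 2^2 · 13 · 101.
Step 2: Check the mod-4 condition on each prime factor: 2 = 2 (special); 13 ≡ 1 (mod 4), exponent 1; 101 ≡ 1 (mod 4), exponent 1.
All primes ≡ 3 (mod 4) appear to even exponent (or don't appear), so by the two-squares theorem n IS expressible as a sum of two squares.
Step 3: Build a representation. Group n = k² · m with k = 2 and m = 13 · 101 = 1313 (a product of primes ≡ 1 (mod 4)); a representation of m scales to one of n via (k·x)² + (k·y)² = k²(x² + y²). Each prime p ≡ 1 (mod 4) is itself a sum of two squares; find a² by testing p − a² for a perfect square:
  13: 13 − 1² = 12, 13 − 2² = 9 = 3² ⇒ 13 = 2² + 3².
  101: 101 − 1² = 100 = 10² ⇒ 101 = 1² + 10².
  Combine using the Brahmagupta–Fibonacci identity (a² + b²)(c² + d²) = (ac − bd)² + (ad + bc)² = (ac + bd)² + (ad − bc)²:
  13 · 101 = 1313: from (2² + 3²)(1² + 10²), take (2·1 − 3·10, 2·10 + 3·1) = (2 − 30, 20 + 3) = (-28, 23); dropping signs (only squares matter) gives (28, 23); check 28² + 23² = 784 + 529 = 1313 ✓.
  Scale by k = 2: (2·28, 2·23) = (56, 46).
Step 4: Order so x ≤ y and verify: 46² + 56² = 2116 + 3136 = 5252 = n. ✓

n = 5252 = 46² + 56² (one valid representation with x ≤ y).


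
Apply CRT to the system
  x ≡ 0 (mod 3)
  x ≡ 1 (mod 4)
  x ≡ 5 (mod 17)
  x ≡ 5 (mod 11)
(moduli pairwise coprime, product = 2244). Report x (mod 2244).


Product of moduli M = 3 · 4 · 17 · 11 = 2244.
Merge one congruence at a time:
  Start: x ≡ 0 (mod 3).
  Combine with x ≡ 1 (mod 4); new modulus lcm = 12.
    Write x = 0 + 3·t and substitute into x ≡ 1 (mod 4): 3·t ≡ 1 − 0 = 1 (mod 4).
    The inverse of 3 mod 4 is 3 (since 3·3 = 9 = 2·4 + 1), so t ≡ 3·1 = 3 ≡ 3 (mod 4).
    Then x = 0 + 3·3 = 9, valid modulo lcm(3, 4) = 12: x ≡ 9 (mod 12).
  Combine with x ≡ 5 (mod 17); new modulus lcm = 204.
    Write x = 9 + 12·t and substitute into x ≡ 5 (mod 17): 12·t ≡ 5 − 9 = -4 (mod 17).
    Reduce coefficients mod 17: 12·t ≡ 13 (mod 17).
    The inverse of 12 mod 17 is 10 (since 12·10 = 120 = 7·17 + 1), so t ≡ 10·13 = 130 ≡ 11 (mod 17).
    Then x = 9 + 12·11 = 141, valid modulo lcm(12, 17) = 204: x ≡ 141 (mod 204).
  Combine with x ≡ 5 (mod 11); new modulus lcm = 2244.
    Write x = 141 + 204·t and substitute into x ≡ 5 (mod 11): 204·t ≡ 5 − 141 = -136 (mod 11).
    Reduce coefficients mod 11: 6·t ≡ 7 (mod 11).
    The inverse of 6 mod 11 is 2 (since 6·2 = 12 = 1·11 + 1), so t ≡ 2·7 = 14 ≡ 3 (mod 11).
    Then x = 141 + 204·3 = 753, valid modulo lcm(204, 11) = 2244: x ≡ 753 (mod 2244).
Verify against each original: 753 mod 3 = 0, 753 mod 4 = 1, 753 mod 17 = 5, 753 mod 11 = 5.

x ≡ 753 (mod 2244).


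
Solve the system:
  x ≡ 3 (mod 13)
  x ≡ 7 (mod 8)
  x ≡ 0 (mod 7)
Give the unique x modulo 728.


Moduli 13, 8, 7 are pairwise coprime; by CRT there is a unique solution modulo M = 13 · 8 · 7 = 728.
Solve pairwise, accumulating the modulus:
  Start with x ≡ 3 (mod 13).
  Combine with x ≡ 7 (mod 8): since gcd(13, 8) = 1, we get a unique residue mod 104.
    Write x = 3 + 13·t and substitute into x ≡ 7 (mod 8): 13·t ≡ 7 − 3 = 4 (mod 8).
    Reduce coefficients mod 8: 5·t ≡ 4 (mod 8).
    The inverse of 5 mod 8 is 5 (since 5·5 = 25 = 3·8 + 1), so t ≡ 5·4 = 20 ≡ 4 (mod 8).
    Then x = 3 + 13·4 = 55, valid modulo lcm(13, 8) = 104: x ≡ 55 (mod 104).
  Combine with x ≡ 0 (mod 7): since gcd(104, 7) = 1, we get a unique residue mod 728.
    Write x = 55 + 104·t and substitute into x ≡ 0 (mod 7): 104·t ≡ 0 − 55 = -55 (mod 7).
    Reduce coefficients mod 7: 6·t ≡ 1 (mod 7).
    The inverse of 6 mod 7 is 6 (since 6·6 = 36 = 5·7 + 1), so t ≡ 6·1 = 6 ≡ 6 (mod 7).
    Then x = 55 + 104·6 = 679, valid modulo lcm(104, 7) = 728: x ≡ 679 (mod 728).
Verify: 679 mod 13 = 3 ✓, 679 mod 8 = 7 ✓, 679 mod 7 = 0 ✓.

x ≡ 679 (mod 728).


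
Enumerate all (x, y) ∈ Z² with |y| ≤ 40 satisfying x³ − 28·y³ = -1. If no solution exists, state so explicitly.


The equation is x³ - 28y³ = -1. For fixed y, x³ = 28·y³ − 1, so a solution requires the RHS to be a perfect cube.
Strategy: iterate y from -40 to 40, compute RHS = 28·y³ − 1, and check whether it is a (positive or negative) perfect cube.
Check small values of y:
  y = 0: RHS = -1 = (-1)³ ⇒ x = -1 works.
  y = 1: RHS = 27 = (3)³ ⇒ x = 3 works.
  y = -1: RHS = -29 is not a perfect cube.
  y = 2: RHS = 223 is not a perfect cube.
  y = -2: RHS = -225 is not a perfect cube.
  y = 3: RHS = 755 is not a perfect cube.
  y = -3: RHS = -757 is not a perfect cube.
Continuing the search up to |y| = 40 finds no further solutions beyond those listed.
Collected solutions: (-1, 0), (3, 1).

Solutions (with |y| ≤ 40): (-1, 0), (3, 1).


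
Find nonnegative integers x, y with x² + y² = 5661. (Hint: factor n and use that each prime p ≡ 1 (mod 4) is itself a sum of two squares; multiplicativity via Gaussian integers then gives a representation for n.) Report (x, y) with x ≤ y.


Step 1: Factor n = 5661 = 3^2 · 17 · 37.
Step 2: Check the mod-4 condition on each prime factor: 3 ≡ 3 (mod 4), exponent 2 (must be even); 17 ≡ 1 (mod 4), exponent 1; 37 ≡ 1 (mod 4), exponent 1.
All primes ≡ 3 (mod 4) appear to even exponent (or don't appear), so by the two-squares theorem n IS expressible as a sum of two squares.
Step 3: Build a representation. Group n = k² · m with k = 3 and m = 17 · 37 = 629 (a product of primes ≡ 1 (mod 4)); a representation of m scales to one of n via (k·x)² + (k·y)² = k²(x² + y²). Each prime p ≡ 1 (mod 4) is itself a sum of two squares; find a² by testing p − a² for a perfect square:
  17: 17 − 1² = 16 = 4² ⇒ 17 = 1² + 4².
  37: 37 − 1² = 36 = 6² ⇒ 37 = 1² + 6².
  Combine using the Brahmagupta–Fibonacci identity (a² + b²)(c² + d²) = (ac − bd)² + (ad + bc)² = (ac + bd)² + (ad − bc)²:
  17 · 37 = 629: from (1² + 4²)(1² + 6²), take (1·1 − 4·6, 1·6 + 4·1) = (1 − 24, 6 + 4) = (-23, 10); dropping signs (only squares matter) gives (23, 10); check 23² + 10² = 529 + 100 = 629 ✓.
  Scale by k = 3: (3·23, 3·10) = (69, 30).
Step 4: Order so x ≤ y and verify: 30² + 69² = 900 + 4761 = 5661 = n. ✓

n = 5661 = 30² + 69² (one valid representation with x ≤ y).


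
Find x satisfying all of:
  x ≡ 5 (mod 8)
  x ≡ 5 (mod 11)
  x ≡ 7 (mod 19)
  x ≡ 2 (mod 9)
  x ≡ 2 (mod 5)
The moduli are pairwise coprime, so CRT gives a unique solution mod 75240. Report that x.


Product of moduli M = 8 · 11 · 19 · 9 · 5 = 75240.
Merge one congruence at a time:
  Start: x ≡ 5 (mod 8).
  Combine with x ≡ 5 (mod 11); new modulus lcm = 88.
    Write x = 5 + 8·t and substitute into x ≡ 5 (mod 11): 8·t ≡ 5 − 5 = 0 (mod 11).
    The inverse of 8 mod 11 is 7 (since 8·7 = 56 = 5·11 + 1), so t ≡ 7·0 = 0 ≡ 0 (mod 11).
    Then x = 5 + 8·0 = 5, valid modulo lcm(8, 11) = 88: x ≡ 5 (mod 88).
  Combine with x ≡ 7 (mod 19); new modulus lcm = 1672.
    Write x = 5 + 88·t and substitute into x ≡ 7 (mod 19): 88·t ≡ 7 − 5 = 2 (mod 19).
    Reduce coefficients mod 19: 12·t ≡ 2 (mod 19).
    The inverse of 12 mod 19 is 8 (since 12·8 = 96 = 5·19 + 1), so t ≡ 8·2 = 16 ≡ 16 (mod 19).
    Then x = 5 + 88·16 = 1413, valid modulo lcm(88, 19) = 1672: x ≡ 1413 (mod 1672).
  Combine with x ≡ 2 (mod 9); new modulus lcm = 15048.
    Write x = 1413 + 1672·t and substitute into x ≡ 2 (mod 9): 1672·t ≡ 2 − 1413 = -1411 (mod 9).
    Reduce coefficients mod 9: 7·t ≡ 2 (mod 9).
    The inverse of 7 mod 9 is 4 (since 7·4 = 28 = 3·9 + 1), so t ≡ 4·2 = 8 ≡ 8 (mod 9).
    Then x = 1413 + 1672·8 = 14789, valid modulo lcm(1672, 9) = 15048: x ≡ 14789 (mod 15048).
  Combine with x ≡ 2 (mod 5); new modulus lcm = 75240.
    Write x = 14789 + 15048·t and substitute into x ≡ 2 (mod 5): 15048·t ≡ 2 − 14789 = -14787 (mod 5).
    Reduce coefficients mod 5: 3·t ≡ 3 (mod 5).
    The inverse of 3 mod 5 is 2 (since 3·2 = 6 = 1·5 + 1), so t ≡ 2·3 = 6 ≡ 1 (mod 5).
    Then x = 14789 + 15048·1 = 29837, valid modulo lcm(15048, 5) = 75240: x ≡ 29837 (mod 75240).
Verify against each original: 29837 mod 8 = 5, 29837 mod 11 = 5, 29837 mod 19 = 7, 29837 mod 9 = 2, 29837 mod 5 = 2.

x ≡ 29837 (mod 75240).


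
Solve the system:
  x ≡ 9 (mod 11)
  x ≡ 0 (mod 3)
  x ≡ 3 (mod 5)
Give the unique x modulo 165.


Moduli 11, 3, 5 are pairwise coprime; by CRT there is a unique solution modulo M = 11 · 3 · 5 = 165.
Solve pairwise, accumulating the modulus:
  Start with x ≡ 9 (mod 11).
  Combine with x ≡ 0 (mod 3): since gcd(11, 3) = 1, we get a unique residue mod 33.
    Write x = 9 + 11·t and substitute into x ≡ 0 (mod 3): 11·t ≡ 0 − 9 = -9 (mod 3).
    Reduce coefficients mod 3: 2·t ≡ 0 (mod 3).
    The inverse of 2 mod 3 is 2 (since 2·2 = 4 = 1·3 + 1), so t ≡ 2·0 = 0 ≡ 0 (mod 3).
    Then x = 9 + 11·0 = 9, valid modulo lcm(11, 3) = 33: x ≡ 9 (mod 33).
  Combine with x ≡ 3 (mod 5): since gcd(33, 5) = 1, we get a unique residue mod 165.
    Write x = 9 + 33·t and substitute into x ≡ 3 (mod 5): 33·t ≡ 3 − 9 = -6 (mod 5).
    Reduce coefficients mod 5: 3·t ≡ 4 (mod 5).
    The inverse of 3 mod 5 is 2 (since 3·2 = 6 = 1·5 + 1), so t ≡ 2·4 = 8 ≡ 3 (mod 5).
    Then x = 9 + 33·3 = 108, valid modulo lcm(33, 5) = 165: x ≡ 108 (mod 165).
Verify: 108 mod 11 = 9 ✓, 108 mod 3 = 0 ✓, 108 mod 5 = 3 ✓.

x ≡ 108 (mod 165).


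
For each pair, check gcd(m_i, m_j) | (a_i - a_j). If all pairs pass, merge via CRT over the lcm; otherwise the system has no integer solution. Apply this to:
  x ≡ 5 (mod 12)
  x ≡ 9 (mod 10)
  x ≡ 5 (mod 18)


Moduli 12, 10, 18 are not pairwise coprime, so CRT works modulo lcm(m_i) when all pairwise compatibility conditions hold.
Pairwise compatibility: gcd(m_i, m_j) must divide a_i - a_j for every pair.
Merge one congruence at a time:
  Start: x ≡ 5 (mod 12).
  Combine with x ≡ 9 (mod 10): gcd(12, 10) = 2; 9 - 5 = 4, which IS divisible by 2, so compatible.
    Write x = 5 + 12·t and substitute into x ≡ 9 (mod 10): 12·t ≡ 9 − 5 = 4 (mod 10).
    Divide the congruence (and modulus) by g = 2: 6·t ≡ 2 (mod 5).
    Reduce coefficients mod 5: 1·t ≡ 2 (mod 5).
    So t ≡ 2 (mod 5).
    Then x = 5 + 12·2 = 29, valid modulo lcm(12, 10) = 60: x ≡ 29 (mod 60).
  Combine with x ≡ 5 (mod 18): gcd(60, 18) = 6; 5 - 29 = -24, which IS divisible by 6, so compatible.
    Write x = 29 + 60·t and substitute into x ≡ 5 (mod 18): 60·t ≡ 5 − 29 = -24 (mod 18).
    Divide the congruence (and modulus) by g = 6: 10·t ≡ -4 (mod 3).
    Reduce coefficients mod 3: 1·t ≡ 2 (mod 3).
    So t ≡ 2 (mod 3).
    Then x = 29 + 60·2 = 149, valid modulo lcm(60, 18) = 180: x ≡ 149 (mod 180).
Verify: 149 mod 12 = 5, 149 mod 10 = 9, 149 mod 18 = 5.

x ≡ 149 (mod 180).


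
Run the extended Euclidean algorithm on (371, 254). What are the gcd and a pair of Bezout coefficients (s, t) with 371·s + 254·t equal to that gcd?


Euclidean algorithm on (371, 254) — divide until remainder is 0:
  371 = 1 · 254 + 117
  254 = 2 · 117 + 20
  117 = 5 · 20 + 17
  20 = 1 · 17 + 3
  17 = 5 · 3 + 2
  3 = 1 · 2 + 1
  2 = 2 · 1 + 0
gcd(371, 254) = 1.
Track Bezout coefficients alongside the remainders: start with r₀ = 371 = a·1 + b·0 (s = 1, t = 0) and r₁ = 254 = a·0 + b·1 (s = 0, t = 1); each new remainder r_{k+1} = r_{k-1} − q_k·r_k inherits s_{k+1} = s_{k-1} − q_k·s_k, t_{k+1} = t_{k-1} − q_k·t_k, so r_k = a·s_k + b·t_k at every step:
  q = 1: r = 117, s = 1 − 1·0 = 1, t = 0 − 1·1 = -1  (check: 371·1 + 254·(-1) = 117)
  q = 2: r = 20, s = 0 − 2·1 = -2, t = 1 − 2·(-1) = 3  (check: 371·(-2) + 254·3 = 20)
  q = 5: r = 17, s = 1 − 5·(-2) = 11, t = -1 − 5·3 = -16  (check: 371·11 + 254·(-16) = 17)
  q = 1: r = 3, s = -2 − 1·11 = -13, t = 3 − 1·(-16) = 19  (check: 371·(-13) + 254·19 = 3)
  q = 5: r = 2, s = 11 − 5·(-13) = 76, t = -16 − 5·19 = -111  (check: 371·76 + 254·(-111) = 2)
  q = 1: r = 1, s = -13 − 1·76 = -89, t = 19 − 1·(-111) = 130  (check: 371·(-89) + 254·130 = 1)
The row with r = 1 (the gcd) gives the Bezout coefficients s = -89, t = 130.
Result: 371 · (-89) + 254 · (130) = 1.

gcd(371, 254) = 1; s = -89, t = 130 (check: 371·(-89) + 254·130 = 1).


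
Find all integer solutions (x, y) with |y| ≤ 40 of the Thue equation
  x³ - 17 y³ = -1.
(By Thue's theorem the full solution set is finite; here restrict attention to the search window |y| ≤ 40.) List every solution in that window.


The equation is x³ - 17y³ = -1. For fixed y, x³ = 17·y³ − 1, so a solution requires the RHS to be a perfect cube.
Strategy: iterate y from -40 to 40, compute RHS = 17·y³ − 1, and check whether it is a (positive or negative) perfect cube.
Check small values of y:
  y = 0: RHS = -1 = (-1)³ ⇒ x = -1 works.
  y = 1: RHS = 16 is not a perfect cube.
  y = -1: RHS = -18 is not a perfect cube.
  y = 2: RHS = 135 is not a perfect cube.
  y = -2: RHS = -137 is not a perfect cube.
  y = 3: RHS = 458 is not a perfect cube.
  y = -3: RHS = -460 is not a perfect cube.
Continuing, at y = -7: RHS = -5832 = (-18)³ ⇒ x = -18 works.
Searching the remaining y in |y| ≤ 40 finds no further solutions.
Collected solutions: (-1, 0), (-18, -7).

Solutions (with |y| ≤ 40): (-1, 0), (-18, -7).


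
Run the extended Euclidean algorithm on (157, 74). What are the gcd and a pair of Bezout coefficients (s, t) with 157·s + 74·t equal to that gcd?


Euclidean algorithm on (157, 74) — divide until remainder is 0:
  157 = 2 · 74 + 9
  74 = 8 · 9 + 2
  9 = 4 · 2 + 1
  2 = 2 · 1 + 0
gcd(157, 74) = 1.
Track Bezout coefficients alongside the remainders: start with r₀ = 157 = a·1 + b·0 (s = 1, t = 0) and r₁ = 74 = a·0 + b·1 (s = 0, t = 1); each new remainder r_{k+1} = r_{k-1} − q_k·r_k inherits s_{k+1} = s_{k-1} − q_k·s_k, t_{k+1} = t_{k-1} − q_k·t_k, so r_k = a·s_k + b·t_k at every step:
  q = 2: r = 9, s = 1 − 2·0 = 1, t = 0 − 2·1 = -2  (check: 157·1 + 74·(-2) = 9)
  q = 8: r = 2, s = 0 − 8·1 = -8, t = 1 − 8·(-2) = 17  (check: 157·(-8) + 74·17 = 2)
  q = 4: r = 1, s = 1 − 4·(-8) = 33, t = -2 − 4·17 = -70  (check: 157·33 + 74·(-70) = 1)
The row with r = 1 (the gcd) gives the Bezout coefficients s = 33, t = -70.
Result: 157 · (33) + 74 · (-70) = 1.

gcd(157, 74) = 1; s = 33, t = -70 (check: 157·33 + 74·(-70) = 1).


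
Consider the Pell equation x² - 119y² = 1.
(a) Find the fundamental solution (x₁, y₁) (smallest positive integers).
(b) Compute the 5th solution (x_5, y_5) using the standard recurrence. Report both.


Step 1: Find the fundamental solution (x₁, y₁) of x² - 119y² = 1.
  Expand √119 as a continued fraction. a₀ = ⌊√119⌋ = 10; iterate m_{k+1} = d_k·a_k − m_k, d_{k+1} = (119 − m_{k+1}²)/d_k, a_{k+1} = ⌊(a₀ + m_{k+1})/d_{k+1}⌋ (starting m₀ = 0, d₀ = 1), with convergents p_k = a_k·p_{k-1} + p_{k-2}, q_k = a_k·q_{k-1} + q_{k-2} (p₋₁ = 1, q₋₁ = 0):
  k = 0: a₀ = 10; p₀/q₀ = 10/1; p₀² − 119·q₀² = 100 − 119 = -19.
  k = 1: m = 10, d = 19, a = ⌊(10 + 10)/19⌋ = 1; p/q = (1·10 + 1)/(1·1 + 0) = 11/1; p² − 119·q² = 121 − 119 = 2.
  k = 2: m = 9, d = 2, a = ⌊(10 + 9)/2⌋ = 9; p/q = (9·11 + 10)/(9·1 + 1) = 109/10; p² − 119·q² = 11881 − 11900 = -19.
  k = 3: m = 9, d = 19, a = ⌊(10 + 9)/19⌋ = 1; p/q = (1·109 + 11)/(1·10 + 1) = 120/11; p² − 119·q² = 14400 − 14399 = 1.
  The first convergent with p² − 119·q² = 1 gives the fundamental solution (x₁, y₁) = (120, 11).
Step 2: Apply the recurrence (x_{n+1}, y_{n+1}) = (x₁x_n + 119y₁y_n, x₁y_n + y₁x_n) repeatedly.
  From (x_1, y_1) = (120, 11): x_2 = 120·120 + 119·11·11 = 28799; y_2 = 120·11 + 11·120 = 2640.
  From (x_2, y_2) = (28799, 2640): x_3 = 120·28799 + 119·11·2640 = 6911640; y_3 = 120·2640 + 11·28799 = 633589.
  From (x_3, y_3) = (6911640, 633589): x_4 = 120·6911640 + 119·11·633589 = 1658764801; y_4 = 120·633589 + 11·6911640 = 152058720.
  From (x_4, y_4) = (1658764801, 152058720): x_5 = 120·1658764801 + 119·11·152058720 = 398096640600; y_5 = 120·152058720 + 11·1658764801 = 36493459211.
Step 3: Verify x_5² - 119·y_5² = 158480935257005568360000 - 158480935257005568359999 = 1 (should be 1). ✓

(x_1, y_1) = (120, 11); (x_5, y_5) = (398096640600, 36493459211).


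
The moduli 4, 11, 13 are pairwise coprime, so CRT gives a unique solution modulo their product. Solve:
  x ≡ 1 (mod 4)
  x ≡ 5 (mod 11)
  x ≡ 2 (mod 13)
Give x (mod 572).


Moduli 4, 11, 13 are pairwise coprime; by CRT there is a unique solution modulo M = 4 · 11 · 13 = 572.
Solve pairwise, accumulating the modulus:
  Start with x ≡ 1 (mod 4).
  Combine with x ≡ 5 (mod 11): since gcd(4, 11) = 1, we get a unique residue mod 44.
    Write x = 1 + 4·t and substitute into x ≡ 5 (mod 11): 4·t ≡ 5 − 1 = 4 (mod 11).
    The inverse of 4 mod 11 is 3 (since 4·3 = 12 = 1·11 + 1), so t ≡ 3·4 = 12 ≡ 1 (mod 11).
    Then x = 1 + 4·1 = 5, valid modulo lcm(4, 11) = 44: x ≡ 5 (mod 44).
  Combine with x ≡ 2 (mod 13): since gcd(44, 13) = 1, we get a unique residue mod 572.
    Write x = 5 + 44·t and substitute into x ≡ 2 (mod 13): 44·t ≡ 2 − 5 = -3 (mod 13).
    Reduce coefficients mod 13: 5·t ≡ 10 (mod 13).
    The inverse of 5 mod 13 is 8 (since 5·8 = 40 = 3·13 + 1), so t ≡ 8·10 = 80 ≡ 2 (mod 13).
    Then x = 5 + 44·2 = 93, valid modulo lcm(44, 13) = 572: x ≡ 93 (mod 572).
Verify: 93 mod 4 = 1 ✓, 93 mod 11 = 5 ✓, 93 mod 13 = 2 ✓.

x ≡ 93 (mod 572).


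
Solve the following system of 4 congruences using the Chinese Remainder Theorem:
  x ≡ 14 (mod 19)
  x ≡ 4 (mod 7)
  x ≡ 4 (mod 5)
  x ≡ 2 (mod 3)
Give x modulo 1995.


Product of moduli M = 19 · 7 · 5 · 3 = 1995.
Merge one congruence at a time:
  Start: x ≡ 14 (mod 19).
  Combine with x ≡ 4 (mod 7); new modulus lcm = 133.
    Write x = 14 + 19·t and substitute into x ≡ 4 (mod 7): 19·t ≡ 4 − 14 = -10 (mod 7).
    Reduce coefficients mod 7: 5·t ≡ 4 (mod 7).
    The inverse of 5 mod 7 is 3 (since 5·3 = 15 = 2·7 + 1), so t ≡ 3·4 = 12 ≡ 5 (mod 7).
    Then x = 14 + 19·5 = 109, valid modulo lcm(19, 7) = 133: x ≡ 109 (mod 133).
  Combine with x ≡ 4 (mod 5); new modulus lcm = 665.
    Write x = 109 + 133·t and substitute into x ≡ 4 (mod 5): 133·t ≡ 4 − 109 = -105 (mod 5).
    Reduce coefficients mod 5: 3·t ≡ 0 (mod 5).
    The inverse of 3 mod 5 is 2 (since 3·2 = 6 = 1·5 + 1), so t ≡ 2·0 = 0 ≡ 0 (mod 5).
    Then x = 109 + 133·0 = 109, valid modulo lcm(133, 5) = 665: x ≡ 109 (mod 665).
  Combine with x ≡ 2 (mod 3); new modulus lcm = 1995.
    Write x = 109 + 665·t and substitute into x ≡ 2 (mod 3): 665·t ≡ 2 − 109 = -107 (mod 3).
    Reduce coefficients mod 3: 2·t ≡ 1 (mod 3).
    The inverse of 2 mod 3 is 2 (since 2·2 = 4 = 1·3 + 1), so t ≡ 2·1 = 2 ≡ 2 (mod 3).
    Then x = 109 + 665·2 = 1439, valid modulo lcm(665, 3) = 1995: x ≡ 1439 (mod 1995).
Verify against each original: 1439 mod 19 = 14, 1439 mod 7 = 4, 1439 mod 5 = 4, 1439 mod 3 = 2.

x ≡ 1439 (mod 1995).


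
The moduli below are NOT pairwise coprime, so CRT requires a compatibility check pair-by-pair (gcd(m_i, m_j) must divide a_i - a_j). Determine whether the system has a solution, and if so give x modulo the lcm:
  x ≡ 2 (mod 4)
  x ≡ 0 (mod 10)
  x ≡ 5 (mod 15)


Moduli 4, 10, 15 are not pairwise coprime, so CRT works modulo lcm(m_i) when all pairwise compatibility conditions hold.
Pairwise compatibility: gcd(m_i, m_j) must divide a_i - a_j for every pair.
Merge one congruence at a time:
  Start: x ≡ 2 (mod 4).
  Combine with x ≡ 0 (mod 10): gcd(4, 10) = 2; 0 - 2 = -2, which IS divisible by 2, so compatible.
    Write x = 2 + 4·t and substitute into x ≡ 0 (mod 10): 4·t ≡ 0 − 2 = -2 (mod 10).
    Divide the congruence (and modulus) by g = 2: 2·t ≡ -1 (mod 5).
    Reduce coefficients mod 5: 2·t ≡ 4 (mod 5).
    The inverse of 2 mod 5 is 3 (since 2·3 = 6 = 1·5 + 1), so t ≡ 3·4 = 12 ≡ 2 (mod 5).
    Then x = 2 + 4·2 = 10, valid modulo lcm(4, 10) = 20: x ≡ 10 (mod 20).
  Combine with x ≡ 5 (mod 15): gcd(20, 15) = 5; 5 - 10 = -5, which IS divisible by 5, so compatible.
    Write x = 10 + 20·t and substitute into x ≡ 5 (mod 15): 20·t ≡ 5 − 10 = -5 (mod 15).
    Divide the congruence (and modulus) by g = 5: 4·t ≡ -1 (mod 3).
    Reduce coefficients mod 3: 1·t ≡ 2 (mod 3).
    So t ≡ 2 (mod 3).
    Then x = 10 + 20·2 = 50, valid modulo lcm(20, 15) = 60: x ≡ 50 (mod 60).
Verify: 50 mod 4 = 2, 50 mod 10 = 0, 50 mod 15 = 5.

x ≡ 50 (mod 60).


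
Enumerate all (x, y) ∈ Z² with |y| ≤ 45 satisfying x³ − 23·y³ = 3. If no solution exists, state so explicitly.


The equation is x³ - 23y³ = 3. For fixed y, x³ = 23·y³ + 3, so a solution requires the RHS to be a perfect cube.
Strategy: iterate y from -45 to 45, compute RHS = 23·y³ + 3, and check whether it is a (positive or negative) perfect cube.
Check small values of y:
  y = 0: RHS = 3 is not a perfect cube.
  y = 1: RHS = 26 is not a perfect cube.
  y = -1: RHS = -20 is not a perfect cube.
  y = 2: RHS = 187 is not a perfect cube.
  y = -2: RHS = -181 is not a perfect cube.
  y = 3: RHS = 624 is not a perfect cube.
  y = -3: RHS = -618 is not a perfect cube.
Continuing the search up to |y| = 45 finds no solutions either.
No (x, y) in the scanned range satisfies the equation.

No integer solutions with |y| ≤ 45.


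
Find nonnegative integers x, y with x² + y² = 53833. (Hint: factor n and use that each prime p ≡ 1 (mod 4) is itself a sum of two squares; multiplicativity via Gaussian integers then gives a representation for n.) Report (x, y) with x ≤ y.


Step 1: Factor n = 53833 = 13 · 41 · 101.
Step 2: Check the mod-4 condition on each prime factor: 13 ≡ 1 (mod 4), exponent 1; 41 ≡ 1 (mod 4), exponent 1; 101 ≡ 1 (mod 4), exponent 1.
All primes ≡ 3 (mod 4) appear to even exponent (or don't appear), so by the two-squares theorem n IS expressible as a sum of two squares.
Step 3: Build a representation. Here n = 13 · 41 · 101 is a product of primes ≡ 1 (mod 4). Each prime p ≡ 1 (mod 4) is itself a sum of two squares; find a² by testing p − a² for a perfect square:
  13: 13 − 1² = 12, 13 − 2² = 9 = 3² ⇒ 13 = 2² + 3².
  41: 41 − 1² = 40, 41 − 2² = 37, 41 − 3² = 32, 41 − 4² = 25 = 5² ⇒ 41 = 4² + 5².
  101: 101 − 1² = 100 = 10² ⇒ 101 = 1² + 10².
  Combine using the Brahmagupta–Fibonacci identity (a² + b²)(c² + d²) = (ac − bd)² + (ad + bc)² = (ac + bd)² + (ad − bc)²:
  13 · 41 = 533: from (2² + 3²)(4² + 5²), take (2·4 − 3·5, 2·5 + 3·4) = (8 − 15, 10 + 12) = (-7, 22); dropping signs (only squares matter) gives (7, 22); check 7² + 22² = 49 + 484 = 533 ✓.
  533 · 101 = 53833: from (7² + 22²)(1² + 10²), take (7·1 − 22·10, 7·10 + 22·1) = (7 − 220, 70 + 22) = (-213, 92); dropping signs (only squares matter) gives (213, 92); check 213² + 92² = 45369 + 8464 = 53833 ✓.
Step 4: Order so x ≤ y and verify: 92² + 213² = 8464 + 45369 = 53833 = n. ✓

n = 53833 = 92² + 213² (one valid representation with x ≤ y).


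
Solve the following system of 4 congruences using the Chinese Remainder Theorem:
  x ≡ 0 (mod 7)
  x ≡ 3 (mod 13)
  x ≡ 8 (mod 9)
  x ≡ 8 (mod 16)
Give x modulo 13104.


Product of moduli M = 7 · 13 · 9 · 16 = 13104.
Merge one congruence at a time:
  Start: x ≡ 0 (mod 7).
  Combine with x ≡ 3 (mod 13); new modulus lcm = 91.
    Write x = 0 + 7·t and substitute into x ≡ 3 (mod 13): 7·t ≡ 3 − 0 = 3 (mod 13).
    The inverse of 7 mod 13 is 2 (since 7·2 = 14 = 1·13 + 1), so t ≡ 2·3 = 6 ≡ 6 (mod 13).
    Then x = 0 + 7·6 = 42, valid modulo lcm(7, 13) = 91: x ≡ 42 (mod 91).
  Combine with x ≡ 8 (mod 9); new modulus lcm = 819.
    Write x = 42 + 91·t and substitute into x ≡ 8 (mod 9): 91·t ≡ 8 − 42 = -34 (mod 9).
    Reduce coefficients mod 9: 1·t ≡ 2 (mod 9).
    So t ≡ 2 (mod 9).
    Then x = 42 + 91·2 = 224, valid modulo lcm(91, 9) = 819: x ≡ 224 (mod 819).
  Combine with x ≡ 8 (mod 16); new modulus lcm = 13104.
    Write x = 224 + 819·t and substitute into x ≡ 8 (mod 16): 819·t ≡ 8 − 224 = -216 (mod 16).
    Reduce coefficients mod 16: 3·t ≡ 8 (mod 16).
    The inverse of 3 mod 16 is 11 (since 3·11 = 33 = 2·16 + 1), so t ≡ 11·8 = 88 ≡ 8 (mod 16).
    Then x = 224 + 819·8 = 6776, valid modulo lcm(819, 16) = 13104: x ≡ 6776 (mod 13104).
Verify against each original: 6776 mod 7 = 0, 6776 mod 13 = 3, 6776 mod 9 = 8, 6776 mod 16 = 8.

x ≡ 6776 (mod 13104).
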